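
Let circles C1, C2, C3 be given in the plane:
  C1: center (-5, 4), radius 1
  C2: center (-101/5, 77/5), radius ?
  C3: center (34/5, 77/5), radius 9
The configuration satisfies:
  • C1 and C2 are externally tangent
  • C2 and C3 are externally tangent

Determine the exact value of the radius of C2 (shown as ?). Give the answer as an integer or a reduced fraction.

1. [ext C1·C2]  r_C2² + 2r_C2 − 360 = 0  ⇒  r_C2 = 18 (r>0 drops 1)
2. [ext C2·C3]  r_C2² + 18r_C2 − 648 = 0  ⇒  r_C2 = 18 (r>0 drops 1)

18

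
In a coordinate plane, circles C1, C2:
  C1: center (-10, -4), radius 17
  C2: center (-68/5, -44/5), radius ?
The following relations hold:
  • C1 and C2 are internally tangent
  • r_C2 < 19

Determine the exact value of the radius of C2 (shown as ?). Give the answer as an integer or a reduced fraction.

1. [int C1,C2]  r_C2² − 34r_C2 + 253 = 0  ⇒  r_C2 = 11 or 23
2. given r_C2 < 19: keep 11

11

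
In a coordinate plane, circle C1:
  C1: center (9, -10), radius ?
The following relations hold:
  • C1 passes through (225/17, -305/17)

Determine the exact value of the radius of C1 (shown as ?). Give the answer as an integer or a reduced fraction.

1. [C1∋P]  r_C1² − 81 = 0  ⇒  r_C1 = 9 (r>0 drops 1)

9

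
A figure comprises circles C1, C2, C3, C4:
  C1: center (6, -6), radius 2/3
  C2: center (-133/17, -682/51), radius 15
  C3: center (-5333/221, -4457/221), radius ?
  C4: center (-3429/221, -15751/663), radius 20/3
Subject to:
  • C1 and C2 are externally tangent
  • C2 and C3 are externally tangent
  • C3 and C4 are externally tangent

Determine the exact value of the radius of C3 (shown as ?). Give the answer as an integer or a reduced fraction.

1. [ext C2·C3]  r_C3² + 30r_C3 − 784/9 = 0  ⇒  r_C3 = 8/3 (r>0 drops 1)
2. [ext C3·C4]  r_C3² + (40/3)r_C3 − 128/3 = 0  ⇒  r_C3 = 8/3 (r>0 drops 1)

8/3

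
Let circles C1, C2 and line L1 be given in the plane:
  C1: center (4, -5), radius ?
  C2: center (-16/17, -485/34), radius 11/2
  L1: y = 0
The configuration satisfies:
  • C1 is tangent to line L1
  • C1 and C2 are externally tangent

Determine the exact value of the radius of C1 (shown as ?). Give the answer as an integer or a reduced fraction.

5

1. [C1‖L1]  r_C1² − 25 = 0  ⇒  r_C1 = 5 (r>0 drops 1)
2. [ext C1·C2]  r_C1² + 11r_C1 − 80 = 0  ⇒  r_C1 = 5 (r>0 drops 1)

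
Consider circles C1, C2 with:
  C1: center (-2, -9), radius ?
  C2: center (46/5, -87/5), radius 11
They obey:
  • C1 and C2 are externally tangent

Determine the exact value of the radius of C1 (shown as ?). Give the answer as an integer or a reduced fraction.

1. [ext C1·C2]  r_C1² + 22r_C1 − 75 = 0  ⇒  r_C1 = 3 (r>0 drops 1)

3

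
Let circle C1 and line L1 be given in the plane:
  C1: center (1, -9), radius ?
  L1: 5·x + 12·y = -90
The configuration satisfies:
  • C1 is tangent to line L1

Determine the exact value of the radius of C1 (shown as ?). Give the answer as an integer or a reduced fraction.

1. [C1‖L1]  r_C1² − 1 = 0  ⇒  r_C1 = 1 (r>0 drops 1)

1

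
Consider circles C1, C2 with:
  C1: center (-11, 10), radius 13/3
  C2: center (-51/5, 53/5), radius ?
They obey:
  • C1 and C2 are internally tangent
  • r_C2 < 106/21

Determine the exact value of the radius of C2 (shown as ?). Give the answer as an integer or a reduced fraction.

1. [int C1,C2]  r_C2² − (26/3)r_C2 + 160/9 = 0  ⇒  r_C2 = 10/3 or 16/3
2. given r_C2 < 106/21: keep 10/3

10/3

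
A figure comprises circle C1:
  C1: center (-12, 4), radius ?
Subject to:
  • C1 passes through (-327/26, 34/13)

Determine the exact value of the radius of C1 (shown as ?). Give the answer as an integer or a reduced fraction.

1. [C1∋P]  r_C1² − 9/4 = 0  ⇒  r_C1 = 3/2 (r>0 drops 1)

3/2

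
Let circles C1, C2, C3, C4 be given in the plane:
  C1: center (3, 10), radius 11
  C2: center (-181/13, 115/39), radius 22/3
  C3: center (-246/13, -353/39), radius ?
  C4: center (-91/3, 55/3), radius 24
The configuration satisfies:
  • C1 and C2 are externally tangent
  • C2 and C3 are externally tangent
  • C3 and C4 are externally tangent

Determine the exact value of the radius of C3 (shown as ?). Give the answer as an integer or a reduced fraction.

17/3

1. [ext C2·C3]  r_C3² + (44/3)r_C3 − 1037/9 = 0  ⇒  r_C3 = 17/3 (r>0 drops 1)
2. [ext C3·C4]  r_C3² + 48r_C3 − 2737/9 = 0  ⇒  r_C3 = 17/3 (r>0 drops 1)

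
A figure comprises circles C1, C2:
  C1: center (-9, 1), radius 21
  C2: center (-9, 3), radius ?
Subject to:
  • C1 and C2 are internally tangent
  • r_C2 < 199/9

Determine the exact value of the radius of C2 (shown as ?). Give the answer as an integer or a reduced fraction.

1. [int C1,C2]  r_C2² − 42r_C2 + 437 = 0  ⇒  r_C2 = 19 or 23
2. given r_C2 < 199/9: keep 19

19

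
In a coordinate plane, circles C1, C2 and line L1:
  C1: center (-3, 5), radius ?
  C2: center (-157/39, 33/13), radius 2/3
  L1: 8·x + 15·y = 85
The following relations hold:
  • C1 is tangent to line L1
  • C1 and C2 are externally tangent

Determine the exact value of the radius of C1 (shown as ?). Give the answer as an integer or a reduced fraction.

1. [C1‖L1]  r_C1² − 4 = 0  ⇒  r_C1 = 2 (r>0 drops 1)
2. [ext C1·C2]  r_C1² + (4/3)r_C1 − 20/3 = 0  ⇒  r_C1 = 2 (r>0 drops 1)

2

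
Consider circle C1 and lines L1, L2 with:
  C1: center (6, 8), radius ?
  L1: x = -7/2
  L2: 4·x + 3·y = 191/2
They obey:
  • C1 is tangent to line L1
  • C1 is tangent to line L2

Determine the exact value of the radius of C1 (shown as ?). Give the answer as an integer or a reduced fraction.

19/2

1. [C1‖L1]  r_C1² − 361/4 = 0  ⇒  r_C1 = 19/2 (r>0 drops 1)
2. [C1‖L2]  r_C1² − 361/4 = 0  ⇒  r_C1 = 19/2 (r>0 drops 1)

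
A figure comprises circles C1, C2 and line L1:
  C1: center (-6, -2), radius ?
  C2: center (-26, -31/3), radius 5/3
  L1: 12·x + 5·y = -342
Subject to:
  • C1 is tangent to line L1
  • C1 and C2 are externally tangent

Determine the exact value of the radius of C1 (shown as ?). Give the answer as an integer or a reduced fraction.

1. [C1‖L1]  r_C1² − 400 = 0  ⇒  r_C1 = 20 (r>0 drops 1)
2. [ext C1·C2]  r_C1² + (10/3)r_C1 − 1400/3 = 0  ⇒  r_C1 = 20 (r>0 drops 1)

20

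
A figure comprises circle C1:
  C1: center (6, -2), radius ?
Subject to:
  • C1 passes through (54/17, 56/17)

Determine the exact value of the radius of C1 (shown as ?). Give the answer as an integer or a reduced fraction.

1. [C1∋P]  r_C1² − 36 = 0  ⇒  r_C1 = 6 (r>0 drops 1)

6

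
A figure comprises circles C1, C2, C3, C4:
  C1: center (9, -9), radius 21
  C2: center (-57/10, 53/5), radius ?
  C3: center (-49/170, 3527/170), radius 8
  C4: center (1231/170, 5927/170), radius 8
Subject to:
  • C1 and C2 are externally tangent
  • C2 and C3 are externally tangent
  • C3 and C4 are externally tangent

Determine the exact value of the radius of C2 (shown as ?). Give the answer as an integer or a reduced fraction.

1. [ext C1·C2]  r_C2² + 42r_C2 − 637/4 = 0  ⇒  r_C2 = 7/2 (r>0 drops 1)
2. [ext C2·C3]  r_C2² + 16r_C2 − 273/4 = 0  ⇒  r_C2 = 7/2 (r>0 drops 1)

7/2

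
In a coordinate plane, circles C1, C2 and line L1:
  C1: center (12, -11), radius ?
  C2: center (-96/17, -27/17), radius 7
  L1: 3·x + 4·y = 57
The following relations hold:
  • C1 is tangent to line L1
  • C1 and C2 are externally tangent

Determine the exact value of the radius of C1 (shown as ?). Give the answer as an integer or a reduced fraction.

13

1. [C1‖L1]  r_C1² − 169 = 0  ⇒  r_C1 = 13 (r>0 drops 1)
2. [ext C1·C2]  r_C1² + 14r_C1 − 351 = 0  ⇒  r_C1 = 13 (r>0 drops 1)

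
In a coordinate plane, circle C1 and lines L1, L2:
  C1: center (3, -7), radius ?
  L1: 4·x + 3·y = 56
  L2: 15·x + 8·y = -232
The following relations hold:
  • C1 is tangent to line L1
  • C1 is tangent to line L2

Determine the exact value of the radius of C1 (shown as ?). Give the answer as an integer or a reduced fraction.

13

1. [C1‖L1]  r_C1² − 169 = 0  ⇒  r_C1 = 13 (r>0 drops 1)
2. [C1‖L2]  r_C1² − 169 = 0  ⇒  r_C1 = 13 (r>0 drops 1)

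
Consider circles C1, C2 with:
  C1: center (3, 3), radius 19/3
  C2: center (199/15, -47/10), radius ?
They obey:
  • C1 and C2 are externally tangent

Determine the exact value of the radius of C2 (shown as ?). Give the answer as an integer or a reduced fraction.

13/2

1. [ext C1·C2]  r_C2² + (38/3)r_C2 − 1495/12 = 0  ⇒  r_C2 = 13/2 (r>0 drops 1)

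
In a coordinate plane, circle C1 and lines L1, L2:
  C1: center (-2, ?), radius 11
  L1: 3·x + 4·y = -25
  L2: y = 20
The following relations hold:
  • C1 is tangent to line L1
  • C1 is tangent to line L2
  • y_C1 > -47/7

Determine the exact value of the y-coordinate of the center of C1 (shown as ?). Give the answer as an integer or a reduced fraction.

1. [C1‖L1]  y_C1² + (19/2)y_C1 − 333/2 = 0  ⇒  y_C1 = -37/2 or 9
2. [C1‖L2]  y_C1² − 40y_C1 + 279 = 0  ⇒  y_C1 = 9 or 31

9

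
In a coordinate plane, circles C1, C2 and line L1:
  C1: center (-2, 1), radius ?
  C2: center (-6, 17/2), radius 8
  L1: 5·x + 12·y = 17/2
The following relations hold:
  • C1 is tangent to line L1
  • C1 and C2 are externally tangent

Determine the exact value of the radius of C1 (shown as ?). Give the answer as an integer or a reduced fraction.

1/2

1. [C1‖L1]  r_C1² − 1/4 = 0  ⇒  r_C1 = 1/2 (r>0 drops 1)
2. [ext C1·C2]  r_C1² + 16r_C1 − 33/4 = 0  ⇒  r_C1 = 1/2 (r>0 drops 1)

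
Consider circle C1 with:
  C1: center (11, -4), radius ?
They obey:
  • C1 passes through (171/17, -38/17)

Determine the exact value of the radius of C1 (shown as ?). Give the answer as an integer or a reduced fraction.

2

1. [C1∋P]  r_C1² − 4 = 0  ⇒  r_C1 = 2 (r>0 drops 1)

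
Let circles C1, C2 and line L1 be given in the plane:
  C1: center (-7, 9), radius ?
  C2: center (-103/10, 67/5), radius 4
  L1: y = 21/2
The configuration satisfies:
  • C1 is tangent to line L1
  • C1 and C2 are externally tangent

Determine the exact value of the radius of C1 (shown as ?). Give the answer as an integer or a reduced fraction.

3/2

1. [C1‖L1]  r_C1² − 9/4 = 0  ⇒  r_C1 = 3/2 (r>0 drops 1)
2. [ext C1·C2]  r_C1² + 8r_C1 − 57/4 = 0  ⇒  r_C1 = 3/2 (r>0 drops 1)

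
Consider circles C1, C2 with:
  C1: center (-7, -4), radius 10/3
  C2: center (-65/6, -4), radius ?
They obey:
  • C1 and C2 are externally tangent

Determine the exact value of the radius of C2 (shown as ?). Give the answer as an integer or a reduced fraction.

1. [ext C1·C2]  r_C2² + (20/3)r_C2 − 43/12 = 0  ⇒  r_C2 = 1/2 (r>0 drops 1)

1/2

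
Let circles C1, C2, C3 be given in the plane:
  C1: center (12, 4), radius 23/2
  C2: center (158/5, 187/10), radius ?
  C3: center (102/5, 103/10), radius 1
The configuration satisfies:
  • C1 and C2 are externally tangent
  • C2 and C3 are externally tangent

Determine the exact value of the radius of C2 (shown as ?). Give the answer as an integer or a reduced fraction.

1. [ext C1·C2]  r_C2² + 23r_C2 − 468 = 0  ⇒  r_C2 = 13 (r>0 drops 1)
2. [ext C2·C3]  r_C2² + 2r_C2 − 195 = 0  ⇒  r_C2 = 13 (r>0 drops 1)

13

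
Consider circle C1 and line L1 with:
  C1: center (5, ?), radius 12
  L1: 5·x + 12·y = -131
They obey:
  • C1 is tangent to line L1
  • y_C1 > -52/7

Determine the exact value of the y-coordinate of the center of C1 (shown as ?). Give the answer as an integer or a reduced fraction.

1. [C1‖L1]  y_C1² + 26y_C1 = 0  ⇒  y_C1 = -26 or 0
2. given y_C1 > -52/7: keep 0

0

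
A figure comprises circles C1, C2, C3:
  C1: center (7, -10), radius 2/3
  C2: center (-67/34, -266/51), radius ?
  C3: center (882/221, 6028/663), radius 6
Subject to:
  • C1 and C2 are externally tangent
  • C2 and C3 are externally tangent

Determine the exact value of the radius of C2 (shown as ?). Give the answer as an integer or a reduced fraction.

19/2

1. [ext C1·C2]  r_C2² + (4/3)r_C2 − 1235/12 = 0  ⇒  r_C2 = 19/2 (r>0 drops 1)
2. [ext C2·C3]  r_C2² + 12r_C2 − 817/4 = 0  ⇒  r_C2 = 19/2 (r>0 drops 1)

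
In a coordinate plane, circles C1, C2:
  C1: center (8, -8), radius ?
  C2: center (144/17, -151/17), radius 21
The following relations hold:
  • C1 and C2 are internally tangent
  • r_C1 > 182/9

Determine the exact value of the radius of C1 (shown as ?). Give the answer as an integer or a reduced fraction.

22

1. [int C1,C2]  r_C1² − 42r_C1 + 440 = 0  ⇒  r_C1 = 20 or 22
2. given r_C1 > 182/9: keep 22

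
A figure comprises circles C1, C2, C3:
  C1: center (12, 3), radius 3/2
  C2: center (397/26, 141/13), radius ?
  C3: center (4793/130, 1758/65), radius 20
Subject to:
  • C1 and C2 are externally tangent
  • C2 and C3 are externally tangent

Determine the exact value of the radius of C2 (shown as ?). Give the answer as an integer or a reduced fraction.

1. [ext C1·C2]  r_C2² + 3r_C2 − 70 = 0  ⇒  r_C2 = 7 (r>0 drops 1)
2. [ext C2·C3]  r_C2² + 40r_C2 − 329 = 0  ⇒  r_C2 = 7 (r>0 drops 1)

7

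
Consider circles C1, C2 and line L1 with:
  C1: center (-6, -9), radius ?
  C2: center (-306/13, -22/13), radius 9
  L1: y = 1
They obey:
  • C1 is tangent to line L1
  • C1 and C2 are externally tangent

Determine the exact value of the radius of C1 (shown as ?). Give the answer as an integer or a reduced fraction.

10

1. [C1‖L1]  r_C1² − 100 = 0  ⇒  r_C1 = 10 (r>0 drops 1)
2. [ext C1·C2]  r_C1² + 18r_C1 − 280 = 0  ⇒  r_C1 = 10 (r>0 drops 1)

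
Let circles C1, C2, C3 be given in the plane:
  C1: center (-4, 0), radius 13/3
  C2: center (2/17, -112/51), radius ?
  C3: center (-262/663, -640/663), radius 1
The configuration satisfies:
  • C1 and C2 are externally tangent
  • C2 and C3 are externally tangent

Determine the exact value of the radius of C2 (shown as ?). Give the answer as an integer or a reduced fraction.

1/3

1. [ext C1·C2]  r_C2² + (26/3)r_C2 − 3 = 0  ⇒  r_C2 = 1/3 (r>0 drops 1)
2. [ext C2·C3]  r_C2² + 2r_C2 − 7/9 = 0  ⇒  r_C2 = 1/3 (r>0 drops 1)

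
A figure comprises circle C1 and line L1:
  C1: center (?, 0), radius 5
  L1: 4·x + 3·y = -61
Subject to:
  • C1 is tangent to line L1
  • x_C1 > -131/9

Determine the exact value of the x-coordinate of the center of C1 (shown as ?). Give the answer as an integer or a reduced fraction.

1. [C1‖L1]  x_C1² + (61/2)x_C1 + 387/2 = 0  ⇒  x_C1 = -43/2 or -9
2. given x_C1 > -131/9: keep -9

-9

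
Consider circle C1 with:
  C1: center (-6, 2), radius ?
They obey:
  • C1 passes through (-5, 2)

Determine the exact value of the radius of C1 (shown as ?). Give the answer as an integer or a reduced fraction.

1

1. [C1∋P]  r_C1² − 1 = 0  ⇒  r_C1 = 1 (r>0 drops 1)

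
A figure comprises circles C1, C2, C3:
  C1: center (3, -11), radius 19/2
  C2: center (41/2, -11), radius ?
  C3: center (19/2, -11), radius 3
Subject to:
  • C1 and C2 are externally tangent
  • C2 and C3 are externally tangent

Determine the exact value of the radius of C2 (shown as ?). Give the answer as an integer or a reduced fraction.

1. [ext C1·C2]  r_C2² + 19r_C2 − 216 = 0  ⇒  r_C2 = 8 (r>0 drops 1)
2. [ext C2·C3]  r_C2² + 6r_C2 − 112 = 0  ⇒  r_C2 = 8 (r>0 drops 1)

8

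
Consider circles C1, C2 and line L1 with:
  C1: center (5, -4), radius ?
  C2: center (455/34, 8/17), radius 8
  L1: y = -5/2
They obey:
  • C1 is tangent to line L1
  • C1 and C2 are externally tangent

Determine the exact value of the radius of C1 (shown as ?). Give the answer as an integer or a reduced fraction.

3/2

1. [C1‖L1]  r_C1² − 9/4 = 0  ⇒  r_C1 = 3/2 (r>0 drops 1)
2. [ext C1·C2]  r_C1² + 16r_C1 − 105/4 = 0  ⇒  r_C1 = 3/2 (r>0 drops 1)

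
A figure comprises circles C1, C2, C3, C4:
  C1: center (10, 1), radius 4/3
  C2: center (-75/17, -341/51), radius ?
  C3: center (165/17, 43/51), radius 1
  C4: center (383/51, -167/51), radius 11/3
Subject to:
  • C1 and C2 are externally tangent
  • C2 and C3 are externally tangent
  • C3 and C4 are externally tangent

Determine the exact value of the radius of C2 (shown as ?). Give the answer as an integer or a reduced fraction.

1. [ext C1·C2]  r_C2² + (8/3)r_C2 − 265 = 0  ⇒  r_C2 = 15 (r>0 drops 1)
2. [ext C2·C3]  r_C2² + 2r_C2 − 255 = 0  ⇒  r_C2 = 15 (r>0 drops 1)

15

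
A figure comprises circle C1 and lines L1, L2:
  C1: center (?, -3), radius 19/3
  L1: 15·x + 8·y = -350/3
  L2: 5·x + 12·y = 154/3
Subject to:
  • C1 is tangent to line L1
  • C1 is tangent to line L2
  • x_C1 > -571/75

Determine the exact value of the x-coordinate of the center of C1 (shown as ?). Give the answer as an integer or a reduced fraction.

1. [C1‖L1]  x_C1² + (556/45)x_C1 − 601/45 = 0  ⇒  x_C1 = -601/45 or 1
2. [C1‖L2]  x_C1² − (524/15)x_C1 + 509/15 = 0  ⇒  x_C1 = 1 or 509/15

1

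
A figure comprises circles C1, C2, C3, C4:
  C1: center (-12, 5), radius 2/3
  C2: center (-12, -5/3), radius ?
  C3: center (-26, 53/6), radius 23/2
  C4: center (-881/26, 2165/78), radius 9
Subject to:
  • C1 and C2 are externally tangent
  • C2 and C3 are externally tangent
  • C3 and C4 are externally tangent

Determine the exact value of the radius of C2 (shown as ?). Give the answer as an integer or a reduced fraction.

6

1. [ext C1·C2]  r_C2² + (4/3)r_C2 − 44 = 0  ⇒  r_C2 = 6 (r>0 drops 1)
2. [ext C2·C3]  r_C2² + 23r_C2 − 174 = 0  ⇒  r_C2 = 6 (r>0 drops 1)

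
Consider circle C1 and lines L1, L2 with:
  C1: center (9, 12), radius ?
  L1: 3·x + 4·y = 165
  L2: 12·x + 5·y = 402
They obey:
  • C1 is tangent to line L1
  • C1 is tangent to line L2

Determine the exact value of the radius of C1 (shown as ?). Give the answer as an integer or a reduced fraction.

1. [C1‖L1]  r_C1² − 324 = 0  ⇒  r_C1 = 18 (r>0 drops 1)
2. [C1‖L2]  r_C1² − 324 = 0  ⇒  r_C1 = 18 (r>0 drops 1)

18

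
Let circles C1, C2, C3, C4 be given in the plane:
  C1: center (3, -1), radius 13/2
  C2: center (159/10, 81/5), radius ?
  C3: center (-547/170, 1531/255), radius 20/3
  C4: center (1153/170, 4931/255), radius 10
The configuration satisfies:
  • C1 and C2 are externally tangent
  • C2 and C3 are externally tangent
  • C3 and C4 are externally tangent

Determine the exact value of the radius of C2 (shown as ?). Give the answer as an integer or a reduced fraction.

15

1. [ext C1·C2]  r_C2² + 13r_C2 − 420 = 0  ⇒  r_C2 = 15 (r>0 drops 1)
2. [ext C2·C3]  r_C2² + (40/3)r_C2 − 425 = 0  ⇒  r_C2 = 15 (r>0 drops 1)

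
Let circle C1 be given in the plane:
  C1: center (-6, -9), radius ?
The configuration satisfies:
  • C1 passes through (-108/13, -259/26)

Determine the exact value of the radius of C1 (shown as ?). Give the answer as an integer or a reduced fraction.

5/2

1. [C1∋P]  r_C1² − 25/4 = 0  ⇒  r_C1 = 5/2 (r>0 drops 1)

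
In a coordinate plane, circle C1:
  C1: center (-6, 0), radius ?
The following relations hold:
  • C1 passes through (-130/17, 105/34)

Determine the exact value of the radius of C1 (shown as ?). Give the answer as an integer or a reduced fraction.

1. [C1∋P]  r_C1² − 49/4 = 0  ⇒  r_C1 = 7/2 (r>0 drops 1)

7/2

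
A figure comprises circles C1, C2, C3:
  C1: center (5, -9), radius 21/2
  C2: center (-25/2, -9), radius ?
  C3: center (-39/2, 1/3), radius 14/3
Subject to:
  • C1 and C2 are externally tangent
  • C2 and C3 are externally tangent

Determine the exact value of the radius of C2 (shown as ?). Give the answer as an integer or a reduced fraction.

1. [ext C1·C2]  r_C2² + 21r_C2 − 196 = 0  ⇒  r_C2 = 7 (r>0 drops 1)
2. [ext C2·C3]  r_C2² + (28/3)r_C2 − 343/3 = 0  ⇒  r_C2 = 7 (r>0 drops 1)

7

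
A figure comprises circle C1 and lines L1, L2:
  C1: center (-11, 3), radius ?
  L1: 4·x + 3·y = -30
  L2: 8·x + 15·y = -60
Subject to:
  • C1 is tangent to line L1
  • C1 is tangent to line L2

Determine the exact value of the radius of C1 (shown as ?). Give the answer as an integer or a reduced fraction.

1. [C1‖L1]  r_C1² − 1 = 0  ⇒  r_C1 = 1 (r>0 drops 1)
2. [C1‖L2]  r_C1² − 1 = 0  ⇒  r_C1 = 1 (r>0 drops 1)

1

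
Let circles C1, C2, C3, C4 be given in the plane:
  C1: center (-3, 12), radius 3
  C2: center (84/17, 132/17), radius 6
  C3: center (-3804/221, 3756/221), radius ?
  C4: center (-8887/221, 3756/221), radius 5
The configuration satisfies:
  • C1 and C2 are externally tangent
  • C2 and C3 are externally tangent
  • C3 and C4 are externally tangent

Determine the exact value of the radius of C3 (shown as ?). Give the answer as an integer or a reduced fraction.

18

1. [ext C2·C3]  r_C3² + 12r_C3 − 540 = 0  ⇒  r_C3 = 18 (r>0 drops 1)
2. [ext C3·C4]  r_C3² + 10r_C3 − 504 = 0  ⇒  r_C3 = 18 (r>0 drops 1)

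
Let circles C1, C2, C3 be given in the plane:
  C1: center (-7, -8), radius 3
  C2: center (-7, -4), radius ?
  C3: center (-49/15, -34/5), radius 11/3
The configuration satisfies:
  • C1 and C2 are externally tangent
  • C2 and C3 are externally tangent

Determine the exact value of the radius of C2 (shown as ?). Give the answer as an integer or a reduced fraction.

1

1. [ext C1·C2]  r_C2² + 6r_C2 − 7 = 0  ⇒  r_C2 = 1 (r>0 drops 1)
2. [ext C2·C3]  r_C2² + (22/3)r_C2 − 25/3 = 0  ⇒  r_C2 = 1 (r>0 drops 1)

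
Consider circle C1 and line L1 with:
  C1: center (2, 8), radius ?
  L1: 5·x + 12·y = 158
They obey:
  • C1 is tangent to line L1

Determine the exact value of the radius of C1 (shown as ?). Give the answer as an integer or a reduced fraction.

1. [C1‖L1]  r_C1² − 16 = 0  ⇒  r_C1 = 4 (r>0 drops 1)

4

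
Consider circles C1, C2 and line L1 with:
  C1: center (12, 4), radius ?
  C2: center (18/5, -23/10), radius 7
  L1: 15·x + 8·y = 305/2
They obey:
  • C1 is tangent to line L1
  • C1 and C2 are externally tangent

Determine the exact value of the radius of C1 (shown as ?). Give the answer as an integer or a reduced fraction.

7/2

1. [C1‖L1]  r_C1² − 49/4 = 0  ⇒  r_C1 = 7/2 (r>0 drops 1)
2. [ext C1·C2]  r_C1² + 14r_C1 − 245/4 = 0  ⇒  r_C1 = 7/2 (r>0 drops 1)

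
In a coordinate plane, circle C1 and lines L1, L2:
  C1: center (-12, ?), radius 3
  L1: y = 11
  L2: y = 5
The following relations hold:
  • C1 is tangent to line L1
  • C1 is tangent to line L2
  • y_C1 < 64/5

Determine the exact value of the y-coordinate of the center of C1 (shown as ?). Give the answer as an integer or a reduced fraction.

8

1. [C1‖L1]  y_C1² − 22y_C1 + 112 = 0  ⇒  y_C1 = 8 or 14
2. [C1‖L2]  y_C1² − 10y_C1 + 16 = 0  ⇒  y_C1 = 2 or 8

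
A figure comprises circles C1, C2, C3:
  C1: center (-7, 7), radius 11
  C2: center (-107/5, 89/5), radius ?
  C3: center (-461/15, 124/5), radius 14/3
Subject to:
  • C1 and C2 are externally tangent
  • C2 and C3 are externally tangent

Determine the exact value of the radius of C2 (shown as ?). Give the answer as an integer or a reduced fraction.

1. [ext C1·C2]  r_C2² + 22r_C2 − 203 = 0  ⇒  r_C2 = 7 (r>0 drops 1)
2. [ext C2·C3]  r_C2² + (28/3)r_C2 − 343/3 = 0  ⇒  r_C2 = 7 (r>0 drops 1)

7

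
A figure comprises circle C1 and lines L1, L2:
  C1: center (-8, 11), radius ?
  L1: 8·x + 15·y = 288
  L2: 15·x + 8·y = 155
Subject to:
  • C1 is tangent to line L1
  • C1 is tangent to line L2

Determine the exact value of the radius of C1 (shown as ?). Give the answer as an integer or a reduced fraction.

11

1. [C1‖L1]  r_C1² − 121 = 0  ⇒  r_C1 = 11 (r>0 drops 1)
2. [C1‖L2]  r_C1² − 121 = 0  ⇒  r_C1 = 11 (r>0 drops 1)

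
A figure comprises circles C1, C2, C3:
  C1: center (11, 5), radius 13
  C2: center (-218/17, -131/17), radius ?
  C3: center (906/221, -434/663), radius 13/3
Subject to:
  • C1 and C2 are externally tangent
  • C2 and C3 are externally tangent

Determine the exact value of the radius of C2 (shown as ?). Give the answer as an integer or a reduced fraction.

1. [ext C1·C2]  r_C2² + 26r_C2 − 560 = 0  ⇒  r_C2 = 14 (r>0 drops 1)
2. [ext C2·C3]  r_C2² + (26/3)r_C2 − 952/3 = 0  ⇒  r_C2 = 14 (r>0 drops 1)

14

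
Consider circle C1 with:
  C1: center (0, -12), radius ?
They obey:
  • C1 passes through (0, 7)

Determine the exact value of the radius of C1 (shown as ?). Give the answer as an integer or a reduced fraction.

19

1. [C1∋P]  r_C1² − 361 = 0  ⇒  r_C1 = 19 (r>0 drops 1)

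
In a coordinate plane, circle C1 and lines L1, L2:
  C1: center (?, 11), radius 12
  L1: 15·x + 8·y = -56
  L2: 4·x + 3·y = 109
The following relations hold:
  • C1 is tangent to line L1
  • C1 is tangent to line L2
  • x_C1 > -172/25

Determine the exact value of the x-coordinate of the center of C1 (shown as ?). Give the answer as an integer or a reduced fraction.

1. [C1‖L1]  x_C1² + (96/5)x_C1 − 464/5 = 0  ⇒  x_C1 = -116/5 or 4
2. [C1‖L2]  x_C1² − 38x_C1 + 136 = 0  ⇒  x_C1 = 4 or 34

4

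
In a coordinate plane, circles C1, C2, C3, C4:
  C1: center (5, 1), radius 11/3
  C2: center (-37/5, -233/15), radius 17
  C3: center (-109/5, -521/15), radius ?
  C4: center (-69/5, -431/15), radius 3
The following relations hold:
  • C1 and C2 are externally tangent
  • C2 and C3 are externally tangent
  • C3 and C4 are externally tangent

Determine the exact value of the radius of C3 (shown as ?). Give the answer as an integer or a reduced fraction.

7

1. [ext C2·C3]  r_C3² + 34r_C3 − 287 = 0  ⇒  r_C3 = 7 (r>0 drops 1)
2. [ext C3·C4]  r_C3² + 6r_C3 − 91 = 0  ⇒  r_C3 = 7 (r>0 drops 1)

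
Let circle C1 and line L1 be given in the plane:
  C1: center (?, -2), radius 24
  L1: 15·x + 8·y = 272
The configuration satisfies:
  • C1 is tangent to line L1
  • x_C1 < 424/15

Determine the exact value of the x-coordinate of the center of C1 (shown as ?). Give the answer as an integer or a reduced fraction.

1. [C1‖L1]  x_C1² − (192/5)x_C1 − 1856/5 = 0  ⇒  x_C1 = -8 or 232/5
2. given x_C1 < 424/15: keep -8

-8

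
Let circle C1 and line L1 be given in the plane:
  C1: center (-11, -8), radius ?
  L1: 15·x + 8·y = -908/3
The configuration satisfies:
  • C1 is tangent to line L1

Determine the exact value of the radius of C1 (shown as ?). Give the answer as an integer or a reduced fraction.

1. [C1‖L1]  r_C1² − 169/9 = 0  ⇒  r_C1 = 13/3 (r>0 drops 1)

13/3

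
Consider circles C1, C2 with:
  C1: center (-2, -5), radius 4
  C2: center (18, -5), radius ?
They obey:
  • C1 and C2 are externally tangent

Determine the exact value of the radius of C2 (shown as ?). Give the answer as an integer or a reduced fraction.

16

1. [ext C1·C2]  r_C2² + 8r_C2 − 384 = 0  ⇒  r_C2 = 16 (r>0 drops 1)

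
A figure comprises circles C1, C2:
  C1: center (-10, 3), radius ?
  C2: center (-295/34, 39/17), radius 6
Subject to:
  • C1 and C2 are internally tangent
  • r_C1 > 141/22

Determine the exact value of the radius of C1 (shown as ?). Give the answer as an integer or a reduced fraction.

15/2

1. [int C1,C2]  r_C1² − 12r_C1 + 135/4 = 0  ⇒  r_C1 = 9/2 or 15/2
2. given r_C1 > 141/22: keep 15/2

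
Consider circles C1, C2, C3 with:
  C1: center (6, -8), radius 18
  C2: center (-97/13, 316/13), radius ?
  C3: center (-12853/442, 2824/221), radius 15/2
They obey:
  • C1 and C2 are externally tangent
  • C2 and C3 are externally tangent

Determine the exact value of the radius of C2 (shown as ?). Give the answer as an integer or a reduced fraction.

1. [ext C1·C2]  r_C2² + 36r_C2 − 901 = 0  ⇒  r_C2 = 17 (r>0 drops 1)
2. [ext C2·C3]  r_C2² + 15r_C2 − 544 = 0  ⇒  r_C2 = 17 (r>0 drops 1)

17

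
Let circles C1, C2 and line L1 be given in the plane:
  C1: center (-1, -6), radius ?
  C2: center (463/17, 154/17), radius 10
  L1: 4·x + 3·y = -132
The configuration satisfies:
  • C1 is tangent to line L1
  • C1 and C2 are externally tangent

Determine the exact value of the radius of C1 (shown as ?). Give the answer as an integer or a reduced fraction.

22

1. [C1‖L1]  r_C1² − 484 = 0  ⇒  r_C1 = 22 (r>0 drops 1)
2. [ext C1·C2]  r_C1² + 20r_C1 − 924 = 0  ⇒  r_C1 = 22 (r>0 drops 1)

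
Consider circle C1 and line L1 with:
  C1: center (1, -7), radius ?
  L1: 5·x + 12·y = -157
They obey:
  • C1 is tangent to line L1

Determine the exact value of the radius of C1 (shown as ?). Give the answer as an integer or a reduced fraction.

6

1. [C1‖L1]  r_C1² − 36 = 0  ⇒  r_C1 = 6 (r>0 drops 1)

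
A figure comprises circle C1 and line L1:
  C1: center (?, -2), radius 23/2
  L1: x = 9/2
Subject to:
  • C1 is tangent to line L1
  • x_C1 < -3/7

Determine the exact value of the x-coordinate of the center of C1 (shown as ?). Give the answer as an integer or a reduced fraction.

-7

1. [C1‖L1]  x_C1² − 9x_C1 − 112 = 0  ⇒  x_C1 = -7 or 16
2. given x_C1 < -3/7: keep -7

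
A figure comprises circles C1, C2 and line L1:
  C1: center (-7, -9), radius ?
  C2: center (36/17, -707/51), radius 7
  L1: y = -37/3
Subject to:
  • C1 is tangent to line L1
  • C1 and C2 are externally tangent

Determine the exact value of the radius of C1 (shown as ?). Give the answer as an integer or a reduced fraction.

10/3

1. [C1‖L1]  r_C1² − 100/9 = 0  ⇒  r_C1 = 10/3 (r>0 drops 1)
2. [ext C1·C2]  r_C1² + 14r_C1 − 520/9 = 0  ⇒  r_C1 = 10/3 (r>0 drops 1)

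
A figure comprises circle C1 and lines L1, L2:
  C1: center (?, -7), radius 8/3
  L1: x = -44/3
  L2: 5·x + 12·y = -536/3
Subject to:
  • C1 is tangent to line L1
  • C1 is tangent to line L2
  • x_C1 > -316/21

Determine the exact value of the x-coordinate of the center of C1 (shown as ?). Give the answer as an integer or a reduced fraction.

-12

1. [C1‖L1]  x_C1² + (88/3)x_C1 + 208 = 0  ⇒  x_C1 = -52/3 or -12
2. [C1‖L2]  x_C1² + (568/15)x_C1 + 1552/5 = 0  ⇒  x_C1 = -388/15 or -12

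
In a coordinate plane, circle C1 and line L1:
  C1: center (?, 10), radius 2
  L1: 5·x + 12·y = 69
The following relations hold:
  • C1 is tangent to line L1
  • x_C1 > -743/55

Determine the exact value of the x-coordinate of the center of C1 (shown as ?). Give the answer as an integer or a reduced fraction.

1. [C1‖L1]  x_C1² + (102/5)x_C1 + 77 = 0  ⇒  x_C1 = -77/5 or -5
2. given x_C1 > -743/55: keep -5

-5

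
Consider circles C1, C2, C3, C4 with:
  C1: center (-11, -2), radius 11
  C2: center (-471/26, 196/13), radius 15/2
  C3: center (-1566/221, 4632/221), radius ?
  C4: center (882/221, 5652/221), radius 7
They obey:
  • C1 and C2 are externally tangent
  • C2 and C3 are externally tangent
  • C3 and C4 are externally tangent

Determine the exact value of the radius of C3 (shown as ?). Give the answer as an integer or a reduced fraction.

1. [ext C2·C3]  r_C3² + 15r_C3 − 100 = 0  ⇒  r_C3 = 5 (r>0 drops 1)
2. [ext C3·C4]  r_C3² + 14r_C3 − 95 = 0  ⇒  r_C3 = 5 (r>0 drops 1)

5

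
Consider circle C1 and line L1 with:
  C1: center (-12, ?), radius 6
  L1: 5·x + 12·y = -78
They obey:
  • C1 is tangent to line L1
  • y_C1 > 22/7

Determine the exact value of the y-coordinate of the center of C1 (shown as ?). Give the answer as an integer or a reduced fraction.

5

1. [C1‖L1]  y_C1² + 3y_C1 − 40 = 0  ⇒  y_C1 = -8 or 5
2. given y_C1 > 22/7: keep 5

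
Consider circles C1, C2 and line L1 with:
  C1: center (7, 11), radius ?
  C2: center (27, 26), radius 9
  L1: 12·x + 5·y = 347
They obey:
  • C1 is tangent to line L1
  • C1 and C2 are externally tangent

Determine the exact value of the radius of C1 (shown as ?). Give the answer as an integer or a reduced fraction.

1. [C1‖L1]  r_C1² − 256 = 0  ⇒  r_C1 = 16 (r>0 drops 1)
2. [ext C1·C2]  r_C1² + 18r_C1 − 544 = 0  ⇒  r_C1 = 16 (r>0 drops 1)

16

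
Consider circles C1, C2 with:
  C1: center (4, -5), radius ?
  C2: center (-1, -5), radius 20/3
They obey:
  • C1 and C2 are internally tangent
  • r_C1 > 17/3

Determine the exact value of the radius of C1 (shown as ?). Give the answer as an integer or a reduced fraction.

1. [int C1,C2]  r_C1² − (40/3)r_C1 + 175/9 = 0  ⇒  r_C1 = 5/3 or 35/3
2. given r_C1 > 17/3: keep 35/3

35/3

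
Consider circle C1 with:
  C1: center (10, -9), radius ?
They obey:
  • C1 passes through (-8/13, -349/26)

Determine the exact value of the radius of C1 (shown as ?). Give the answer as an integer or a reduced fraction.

23/2

1. [C1∋P]  r_C1² − 529/4 = 0  ⇒  r_C1 = 23/2 (r>0 drops 1)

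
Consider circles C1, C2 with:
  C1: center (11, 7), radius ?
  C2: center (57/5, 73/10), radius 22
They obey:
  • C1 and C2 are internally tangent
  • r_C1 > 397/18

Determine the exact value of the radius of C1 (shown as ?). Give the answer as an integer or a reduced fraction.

1. [int C1,C2]  r_C1² − 44r_C1 + 1935/4 = 0  ⇒  r_C1 = 43/2 or 45/2
2. given r_C1 > 397/18: keep 45/2

45/2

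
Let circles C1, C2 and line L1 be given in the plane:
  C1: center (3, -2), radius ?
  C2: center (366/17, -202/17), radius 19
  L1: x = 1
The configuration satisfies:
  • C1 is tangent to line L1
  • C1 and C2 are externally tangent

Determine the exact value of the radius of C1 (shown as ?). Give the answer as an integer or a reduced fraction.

1. [C1‖L1]  r_C1² − 4 = 0  ⇒  r_C1 = 2 (r>0 drops 1)
2. [ext C1·C2]  r_C1² + 38r_C1 − 80 = 0  ⇒  r_C1 = 2 (r>0 drops 1)

2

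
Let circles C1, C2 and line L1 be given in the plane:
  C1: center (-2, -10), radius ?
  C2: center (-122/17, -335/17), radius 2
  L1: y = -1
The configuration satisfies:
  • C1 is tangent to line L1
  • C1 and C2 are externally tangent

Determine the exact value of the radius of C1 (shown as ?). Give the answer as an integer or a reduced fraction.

1. [C1‖L1]  r_C1² − 81 = 0  ⇒  r_C1 = 9 (r>0 drops 1)
2. [ext C1·C2]  r_C1² + 4r_C1 − 117 = 0  ⇒  r_C1 = 9 (r>0 drops 1)

9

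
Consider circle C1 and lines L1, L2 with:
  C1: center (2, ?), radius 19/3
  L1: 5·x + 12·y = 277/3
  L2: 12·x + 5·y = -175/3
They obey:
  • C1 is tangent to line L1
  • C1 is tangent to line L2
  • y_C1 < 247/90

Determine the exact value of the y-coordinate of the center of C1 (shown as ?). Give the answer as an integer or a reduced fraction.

1. [C1‖L1]  y_C1² − (247/18)y_C1 = 0  ⇒  y_C1 = 0 or 247/18
2. [C1‖L2]  y_C1² + (494/15)y_C1 = 0  ⇒  y_C1 = -494/15 or 0

0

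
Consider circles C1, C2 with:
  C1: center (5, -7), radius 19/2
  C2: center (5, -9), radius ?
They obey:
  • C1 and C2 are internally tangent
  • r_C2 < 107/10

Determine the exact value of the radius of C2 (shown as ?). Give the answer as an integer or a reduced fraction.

15/2

1. [int C1,C2]  r_C2² − 19r_C2 + 345/4 = 0  ⇒  r_C2 = 15/2 or 23/2
2. given r_C2 < 107/10: keep 15/2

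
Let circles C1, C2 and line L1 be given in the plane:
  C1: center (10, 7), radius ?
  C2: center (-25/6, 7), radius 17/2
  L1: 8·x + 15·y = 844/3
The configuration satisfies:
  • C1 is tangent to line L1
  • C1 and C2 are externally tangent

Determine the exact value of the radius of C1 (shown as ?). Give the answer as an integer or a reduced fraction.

17/3

1. [C1‖L1]  r_C1² − 289/9 = 0  ⇒  r_C1 = 17/3 (r>0 drops 1)
2. [ext C1·C2]  r_C1² + 17r_C1 − 1156/9 = 0  ⇒  r_C1 = 17/3 (r>0 drops 1)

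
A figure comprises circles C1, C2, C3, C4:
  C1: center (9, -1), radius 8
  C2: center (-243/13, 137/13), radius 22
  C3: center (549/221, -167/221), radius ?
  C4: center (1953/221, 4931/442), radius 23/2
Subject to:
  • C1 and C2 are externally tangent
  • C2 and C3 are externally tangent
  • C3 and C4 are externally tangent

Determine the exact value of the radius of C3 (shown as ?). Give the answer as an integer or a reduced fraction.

1. [ext C2·C3]  r_C3² + 44r_C3 − 92 = 0  ⇒  r_C3 = 2 (r>0 drops 1)
2. [ext C3·C4]  r_C3² + 23r_C3 − 50 = 0  ⇒  r_C3 = 2 (r>0 drops 1)

2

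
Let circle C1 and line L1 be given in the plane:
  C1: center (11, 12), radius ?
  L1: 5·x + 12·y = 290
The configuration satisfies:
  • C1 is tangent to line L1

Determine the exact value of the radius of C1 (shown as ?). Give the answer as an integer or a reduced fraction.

7

1. [C1‖L1]  r_C1² − 49 = 0  ⇒  r_C1 = 7 (r>0 drops 1)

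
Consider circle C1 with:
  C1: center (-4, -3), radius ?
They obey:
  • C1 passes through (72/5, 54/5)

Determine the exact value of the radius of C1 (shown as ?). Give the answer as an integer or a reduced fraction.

23

1. [C1∋P]  r_C1² − 529 = 0  ⇒  r_C1 = 23 (r>0 drops 1)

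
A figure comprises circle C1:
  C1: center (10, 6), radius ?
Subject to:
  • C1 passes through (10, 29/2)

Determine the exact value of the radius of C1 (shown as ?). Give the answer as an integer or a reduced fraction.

1. [C1∋P]  r_C1² − 289/4 = 0  ⇒  r_C1 = 17/2 (r>0 drops 1)

17/2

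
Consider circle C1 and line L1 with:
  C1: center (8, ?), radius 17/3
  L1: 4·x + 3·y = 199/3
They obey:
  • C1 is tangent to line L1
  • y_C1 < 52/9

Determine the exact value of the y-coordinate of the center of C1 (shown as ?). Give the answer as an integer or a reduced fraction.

2

1. [C1‖L1]  y_C1² − (206/9)y_C1 + 376/9 = 0  ⇒  y_C1 = 2 or 188/9
2. given y_C1 < 52/9: keep 2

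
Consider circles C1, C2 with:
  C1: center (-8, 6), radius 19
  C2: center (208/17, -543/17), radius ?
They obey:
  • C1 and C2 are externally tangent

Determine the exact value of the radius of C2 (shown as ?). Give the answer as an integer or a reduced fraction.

24

1. [ext C1·C2]  r_C2² + 38r_C2 − 1488 = 0  ⇒  r_C2 = 24 (r>0 drops 1)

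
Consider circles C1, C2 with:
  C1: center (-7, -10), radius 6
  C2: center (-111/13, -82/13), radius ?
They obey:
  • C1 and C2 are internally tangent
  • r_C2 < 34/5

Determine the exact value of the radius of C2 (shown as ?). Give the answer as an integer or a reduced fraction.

1. [int C1,C2]  r_C2² − 12r_C2 + 20 = 0  ⇒  r_C2 = 2 or 10
2. given r_C2 < 34/5: keep 2

2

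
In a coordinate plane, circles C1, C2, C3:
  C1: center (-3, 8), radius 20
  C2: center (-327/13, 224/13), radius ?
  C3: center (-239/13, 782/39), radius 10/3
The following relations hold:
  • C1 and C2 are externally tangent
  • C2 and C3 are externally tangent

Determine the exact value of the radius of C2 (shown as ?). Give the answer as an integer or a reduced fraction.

1. [ext C1·C2]  r_C2² + 40r_C2 − 176 = 0  ⇒  r_C2 = 4 (r>0 drops 1)
2. [ext C2·C3]  r_C2² + (20/3)r_C2 − 128/3 = 0  ⇒  r_C2 = 4 (r>0 drops 1)

4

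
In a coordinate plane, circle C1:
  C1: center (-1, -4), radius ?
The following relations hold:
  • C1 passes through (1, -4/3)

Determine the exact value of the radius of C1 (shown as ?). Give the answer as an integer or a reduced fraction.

10/3

1. [C1∋P]  r_C1² − 100/9 = 0  ⇒  r_C1 = 10/3 (r>0 drops 1)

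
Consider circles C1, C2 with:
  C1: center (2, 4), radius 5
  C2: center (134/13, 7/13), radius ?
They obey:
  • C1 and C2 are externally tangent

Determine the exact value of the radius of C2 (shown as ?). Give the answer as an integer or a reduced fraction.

1. [ext C1·C2]  r_C2² + 10r_C2 − 56 = 0  ⇒  r_C2 = 4 (r>0 drops 1)

4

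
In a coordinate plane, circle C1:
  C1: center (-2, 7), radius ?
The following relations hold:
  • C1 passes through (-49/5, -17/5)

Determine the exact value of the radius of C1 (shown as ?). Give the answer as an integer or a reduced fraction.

13

1. [C1∋P]  r_C1² − 169 = 0  ⇒  r_C1 = 13 (r>0 drops 1)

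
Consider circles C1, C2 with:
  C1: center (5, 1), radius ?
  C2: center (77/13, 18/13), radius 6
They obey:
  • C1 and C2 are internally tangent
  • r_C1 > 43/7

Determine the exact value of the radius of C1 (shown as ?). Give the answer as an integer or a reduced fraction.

1. [int C1,C2]  r_C1² − 12r_C1 + 35 = 0  ⇒  r_C1 = 5 or 7
2. given r_C1 > 43/7: keep 7

7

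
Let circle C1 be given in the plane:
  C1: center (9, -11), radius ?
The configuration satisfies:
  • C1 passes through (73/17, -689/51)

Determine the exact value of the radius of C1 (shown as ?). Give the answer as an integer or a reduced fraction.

16/3

1. [C1∋P]  r_C1² − 256/9 = 0  ⇒  r_C1 = 16/3 (r>0 drops 1)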